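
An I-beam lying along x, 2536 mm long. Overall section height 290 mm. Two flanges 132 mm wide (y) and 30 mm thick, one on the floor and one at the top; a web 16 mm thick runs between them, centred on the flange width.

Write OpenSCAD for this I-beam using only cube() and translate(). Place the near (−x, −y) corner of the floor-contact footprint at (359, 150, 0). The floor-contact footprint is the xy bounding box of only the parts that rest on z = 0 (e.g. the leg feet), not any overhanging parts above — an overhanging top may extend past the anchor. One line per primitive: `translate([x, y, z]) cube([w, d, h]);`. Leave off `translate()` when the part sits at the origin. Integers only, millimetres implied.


translate([359, 150, 0]) cube([2536, 132, 30]);
translate([359, 208, 30]) cube([2536, 16, 230]);
translate([359, 150, 260]) cube([2536, 132, 30]);


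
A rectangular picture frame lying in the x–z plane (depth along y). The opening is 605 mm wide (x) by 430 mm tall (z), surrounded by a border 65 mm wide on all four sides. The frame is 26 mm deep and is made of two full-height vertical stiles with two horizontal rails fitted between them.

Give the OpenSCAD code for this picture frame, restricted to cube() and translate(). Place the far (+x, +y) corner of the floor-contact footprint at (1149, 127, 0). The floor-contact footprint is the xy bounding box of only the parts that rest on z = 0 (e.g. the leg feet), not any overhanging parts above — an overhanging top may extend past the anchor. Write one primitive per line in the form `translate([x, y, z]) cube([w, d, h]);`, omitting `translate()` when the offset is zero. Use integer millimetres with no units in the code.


translate([414, 101, 0]) cube([65, 26, 560]);
translate([1084, 101, 0]) cube([65, 26, 560]);
translate([479, 101, 0]) cube([605, 26, 65]);
translate([479, 101, 495]) cube([605, 26, 65]);


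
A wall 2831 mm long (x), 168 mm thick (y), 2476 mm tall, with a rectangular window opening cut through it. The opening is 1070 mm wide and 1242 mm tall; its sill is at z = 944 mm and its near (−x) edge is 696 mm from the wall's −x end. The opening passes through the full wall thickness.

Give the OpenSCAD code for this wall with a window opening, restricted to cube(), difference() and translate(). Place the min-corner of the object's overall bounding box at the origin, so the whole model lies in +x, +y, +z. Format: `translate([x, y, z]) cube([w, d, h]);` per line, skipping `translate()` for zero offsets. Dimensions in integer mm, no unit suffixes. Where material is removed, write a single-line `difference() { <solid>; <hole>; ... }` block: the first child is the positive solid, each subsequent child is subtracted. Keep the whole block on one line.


difference() { cube([2831, 168, 2476]); translate([696, 0, 944]) cube([1070, 168, 1242]); }


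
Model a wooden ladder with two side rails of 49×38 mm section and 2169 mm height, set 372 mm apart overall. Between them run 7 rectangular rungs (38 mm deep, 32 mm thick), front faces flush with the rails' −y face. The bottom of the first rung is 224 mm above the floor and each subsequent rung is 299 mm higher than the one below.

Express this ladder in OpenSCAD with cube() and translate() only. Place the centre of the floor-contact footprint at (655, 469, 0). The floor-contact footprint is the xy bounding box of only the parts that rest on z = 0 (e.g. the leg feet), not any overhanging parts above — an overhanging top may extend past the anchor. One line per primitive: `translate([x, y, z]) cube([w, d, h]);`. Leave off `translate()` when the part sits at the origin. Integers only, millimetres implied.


translate([469, 450, 0]) cube([49, 38, 2169]);
translate([792, 450, 0]) cube([49, 38, 2169]);
translate([518, 450, 224]) cube([274, 38, 32]);
translate([518, 450, 523]) cube([274, 38, 32]);
translate([518, 450, 822]) cube([274, 38, 32]);
translate([518, 450, 1121]) cube([274, 38, 32]);
translate([518, 450, 1420]) cube([274, 38, 32]);
translate([518, 450, 1719]) cube([274, 38, 32]);
translate([518, 450, 2018]) cube([274, 38, 32]);


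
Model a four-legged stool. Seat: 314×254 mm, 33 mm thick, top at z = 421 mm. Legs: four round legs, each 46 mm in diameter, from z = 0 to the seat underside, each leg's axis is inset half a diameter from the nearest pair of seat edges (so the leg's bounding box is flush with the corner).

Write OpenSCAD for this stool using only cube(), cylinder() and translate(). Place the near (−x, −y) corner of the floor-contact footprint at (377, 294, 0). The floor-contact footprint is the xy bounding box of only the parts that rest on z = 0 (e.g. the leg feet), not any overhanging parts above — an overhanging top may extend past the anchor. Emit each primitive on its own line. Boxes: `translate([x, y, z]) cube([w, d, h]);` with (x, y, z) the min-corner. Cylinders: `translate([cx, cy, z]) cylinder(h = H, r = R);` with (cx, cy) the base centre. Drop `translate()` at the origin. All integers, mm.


translate([377, 294, 388]) cube([314, 254, 33]);
translate([400, 317, 0]) cylinder(h = 388, r = 23);
translate([668, 317, 0]) cylinder(h = 388, r = 23);
translate([400, 525, 0]) cylinder(h = 388, r = 23);
translate([668, 525, 0]) cylinder(h = 388, r = 23);


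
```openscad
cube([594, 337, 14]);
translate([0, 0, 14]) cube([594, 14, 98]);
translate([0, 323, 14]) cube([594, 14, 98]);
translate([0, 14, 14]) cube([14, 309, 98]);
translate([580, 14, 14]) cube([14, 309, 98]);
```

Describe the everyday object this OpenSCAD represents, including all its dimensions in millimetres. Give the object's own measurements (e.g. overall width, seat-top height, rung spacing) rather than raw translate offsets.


An open-topped rectangular box: outside dimensions 594×337×112 mm, with a uniform wall and base thickness of 14 mm. The base is a full 594×337 slab on the floor; four walls sit on top of the base. The front and back walls (the −y and +y sides) span the full width; the two side walls fit between them.


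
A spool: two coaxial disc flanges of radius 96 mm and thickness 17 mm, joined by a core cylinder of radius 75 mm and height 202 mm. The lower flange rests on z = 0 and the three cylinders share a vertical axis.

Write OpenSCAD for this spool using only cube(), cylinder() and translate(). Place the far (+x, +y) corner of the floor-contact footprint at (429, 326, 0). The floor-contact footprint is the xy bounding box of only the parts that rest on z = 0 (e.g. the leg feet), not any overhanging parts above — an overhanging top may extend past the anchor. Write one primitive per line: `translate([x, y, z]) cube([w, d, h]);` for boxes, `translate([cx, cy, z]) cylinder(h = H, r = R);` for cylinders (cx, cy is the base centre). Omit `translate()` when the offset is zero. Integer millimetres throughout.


translate([333, 230, 0]) cylinder(h = 17, r = 96);
translate([333, 230, 17]) cylinder(h = 202, r = 75);
translate([333, 230, 219]) cylinder(h = 17, r = 96);


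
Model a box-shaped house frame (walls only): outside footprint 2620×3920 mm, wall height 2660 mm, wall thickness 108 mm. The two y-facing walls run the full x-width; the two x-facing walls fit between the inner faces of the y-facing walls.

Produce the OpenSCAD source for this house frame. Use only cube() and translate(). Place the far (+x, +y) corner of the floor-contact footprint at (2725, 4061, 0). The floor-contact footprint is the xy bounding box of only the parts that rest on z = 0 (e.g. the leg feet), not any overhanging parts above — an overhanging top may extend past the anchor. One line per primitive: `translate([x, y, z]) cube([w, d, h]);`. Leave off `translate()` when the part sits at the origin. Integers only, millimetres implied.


translate([105, 141, 0]) cube([2620, 108, 2660]);
translate([105, 3953, 0]) cube([2620, 108, 2660]);
translate([105, 249, 0]) cube([108, 3704, 2660]);
translate([2617, 249, 0]) cube([108, 3704, 2660]);


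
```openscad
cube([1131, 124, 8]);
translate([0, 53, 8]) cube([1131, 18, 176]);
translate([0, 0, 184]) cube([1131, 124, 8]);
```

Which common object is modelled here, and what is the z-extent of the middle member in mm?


An I-beam. The web height is 176 mm.

Two wide flanges with a thin centred web — an I-beam. Overall 192 mm minus two 8 mm flanges gives a web of 192 − 2·8 = 176 mm.


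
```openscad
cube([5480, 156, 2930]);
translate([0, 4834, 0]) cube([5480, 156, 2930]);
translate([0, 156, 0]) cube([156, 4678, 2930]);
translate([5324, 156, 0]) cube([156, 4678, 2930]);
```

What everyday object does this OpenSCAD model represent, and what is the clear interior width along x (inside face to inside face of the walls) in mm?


A house (or room) frame. The interior width is 5168 mm.

Four 2930 mm walls enclosing a rectangle with no floor or roof — a room or house frame. Outside width is 5480 mm and wall thickness is 156 mm, so the interior width is 5480 − 2 × 156 = 5168 mm.


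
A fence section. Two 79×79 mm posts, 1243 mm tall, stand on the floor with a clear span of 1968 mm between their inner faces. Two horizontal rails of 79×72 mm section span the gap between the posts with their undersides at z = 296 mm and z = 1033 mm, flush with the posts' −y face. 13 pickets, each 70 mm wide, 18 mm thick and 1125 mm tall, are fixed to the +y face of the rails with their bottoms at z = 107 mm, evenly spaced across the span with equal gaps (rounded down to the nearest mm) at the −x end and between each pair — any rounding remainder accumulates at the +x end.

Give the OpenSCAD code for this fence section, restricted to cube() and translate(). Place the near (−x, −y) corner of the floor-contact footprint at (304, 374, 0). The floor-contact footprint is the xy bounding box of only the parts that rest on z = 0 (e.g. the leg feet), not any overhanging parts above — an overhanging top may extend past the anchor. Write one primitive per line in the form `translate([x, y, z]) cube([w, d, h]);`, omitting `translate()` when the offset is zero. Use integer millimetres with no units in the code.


translate([304, 374, 0]) cube([79, 79, 1243]);
translate([2351, 374, 0]) cube([79, 79, 1243]);
translate([383, 374, 296]) cube([1968, 79, 72]);
translate([383, 374, 1033]) cube([1968, 79, 72]);
translate([458, 453, 107]) cube([70, 18, 1125]);
translate([603, 453, 107]) cube([70, 18, 1125]);
translate([748, 453, 107]) cube([70, 18, 1125]);
translate([893, 453, 107]) cube([70, 18, 1125]);
translate([1038, 453, 107]) cube([70, 18, 1125]);
translate([1183, 453, 107]) cube([70, 18, 1125]);
translate([1328, 453, 107]) cube([70, 18, 1125]);
translate([1473, 453, 107]) cube([70, 18, 1125]);
translate([1618, 453, 107]) cube([70, 18, 1125]);
translate([1763, 453, 107]) cube([70, 18, 1125]);
translate([1908, 453, 107]) cube([70, 18, 1125]);
translate([2053, 453, 107]) cube([70, 18, 1125]);
translate([2198, 453, 107]) cube([70, 18, 1125]);


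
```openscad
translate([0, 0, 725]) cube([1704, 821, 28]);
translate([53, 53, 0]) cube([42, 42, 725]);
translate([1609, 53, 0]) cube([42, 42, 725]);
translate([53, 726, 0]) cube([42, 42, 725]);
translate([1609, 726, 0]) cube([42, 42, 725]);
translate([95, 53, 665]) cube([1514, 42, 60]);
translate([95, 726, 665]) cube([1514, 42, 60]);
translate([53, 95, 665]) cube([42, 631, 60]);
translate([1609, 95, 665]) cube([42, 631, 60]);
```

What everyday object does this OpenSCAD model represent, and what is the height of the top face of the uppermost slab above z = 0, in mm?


A table. The table height is 753 mm.

A 1704×821×28 slab sits at z = 725 on four 42 mm square posts — a table. The top surface is at 725 + 28 = 753 mm.


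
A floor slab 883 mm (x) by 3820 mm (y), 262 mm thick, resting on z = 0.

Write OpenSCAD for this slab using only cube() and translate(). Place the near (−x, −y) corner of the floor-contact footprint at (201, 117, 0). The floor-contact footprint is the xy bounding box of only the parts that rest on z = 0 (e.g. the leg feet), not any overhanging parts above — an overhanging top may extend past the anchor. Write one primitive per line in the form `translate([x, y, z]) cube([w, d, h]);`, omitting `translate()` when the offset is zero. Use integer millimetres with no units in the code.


translate([201, 117, 0]) cube([883, 3820, 262]);


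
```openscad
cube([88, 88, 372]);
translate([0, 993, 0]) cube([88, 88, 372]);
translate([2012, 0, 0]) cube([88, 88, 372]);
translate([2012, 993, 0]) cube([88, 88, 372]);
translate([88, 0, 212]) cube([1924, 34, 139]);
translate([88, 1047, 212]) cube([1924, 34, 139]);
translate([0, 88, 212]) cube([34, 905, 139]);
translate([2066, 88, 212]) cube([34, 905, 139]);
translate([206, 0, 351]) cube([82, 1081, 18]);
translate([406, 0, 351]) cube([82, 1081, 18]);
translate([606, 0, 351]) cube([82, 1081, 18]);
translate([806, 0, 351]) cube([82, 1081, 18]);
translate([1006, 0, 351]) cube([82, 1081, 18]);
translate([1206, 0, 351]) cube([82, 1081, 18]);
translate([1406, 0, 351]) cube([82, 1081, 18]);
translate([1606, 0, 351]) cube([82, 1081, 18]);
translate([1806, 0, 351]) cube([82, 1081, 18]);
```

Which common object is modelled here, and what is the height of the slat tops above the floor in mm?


A bed frame. The slat-top height is 369 mm.

Four posts, four rails, and a row of slats — a bed frame. Slats sit on the rails at z = 212 + 139 = 351; with slat thickness 18, the top is 369 mm.


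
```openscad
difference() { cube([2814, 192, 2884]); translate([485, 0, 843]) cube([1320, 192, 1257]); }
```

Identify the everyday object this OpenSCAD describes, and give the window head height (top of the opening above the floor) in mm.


A wall with a window opening. The window head height is 2100 mm.

A wall with a rectangular opening subtracted — a window. Sill at z = 843, opening 1257 mm tall, so the head is at 843 + 1257 = 2100 mm.


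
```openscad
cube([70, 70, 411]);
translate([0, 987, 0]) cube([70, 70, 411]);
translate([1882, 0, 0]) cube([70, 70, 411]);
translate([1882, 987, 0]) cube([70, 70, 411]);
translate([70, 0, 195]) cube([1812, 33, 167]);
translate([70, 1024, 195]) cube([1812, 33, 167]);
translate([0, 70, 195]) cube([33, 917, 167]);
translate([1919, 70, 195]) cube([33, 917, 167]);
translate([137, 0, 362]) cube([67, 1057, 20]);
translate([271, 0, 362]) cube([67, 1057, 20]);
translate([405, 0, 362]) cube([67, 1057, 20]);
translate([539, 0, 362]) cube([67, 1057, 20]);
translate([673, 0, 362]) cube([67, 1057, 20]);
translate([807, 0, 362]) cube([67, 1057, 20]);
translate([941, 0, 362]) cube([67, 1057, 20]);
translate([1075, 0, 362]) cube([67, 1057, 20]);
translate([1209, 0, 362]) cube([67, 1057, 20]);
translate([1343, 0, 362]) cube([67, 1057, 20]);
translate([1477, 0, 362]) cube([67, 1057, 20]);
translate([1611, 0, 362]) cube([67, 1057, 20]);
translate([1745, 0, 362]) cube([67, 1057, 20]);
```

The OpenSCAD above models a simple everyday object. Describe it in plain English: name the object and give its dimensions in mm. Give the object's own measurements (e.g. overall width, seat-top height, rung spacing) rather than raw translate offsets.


A bed frame 1952 mm long (x) by 1057 mm wide (y). Four 70×70 mm corner posts, 411 mm tall, at the corners of the footprint. Four rails of 33 mm thickness and 167 mm height run between adjacent posts with their undersides at z = 195 mm, their outer faces flush with the outside of the frame (the two x-running rails run between the posts' inner faces; the two y-running rails run between the posts' inner faces). 13 slats, each 67 mm wide (x) and 20 mm thick, lie across the top of the two x-running rails, running the full 1057 mm width of the frame in y; along x they sit between the end posts with a 67 mm gap after the −x posts and between neighbouring slats, leaving 70 mm before the +x posts.


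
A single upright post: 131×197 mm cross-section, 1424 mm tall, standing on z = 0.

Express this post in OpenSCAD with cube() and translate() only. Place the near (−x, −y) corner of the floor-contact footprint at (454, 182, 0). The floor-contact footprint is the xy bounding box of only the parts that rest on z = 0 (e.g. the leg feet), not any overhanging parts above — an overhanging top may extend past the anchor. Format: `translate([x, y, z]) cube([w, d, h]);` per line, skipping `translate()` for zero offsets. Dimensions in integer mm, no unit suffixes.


translate([454, 182, 0]) cube([131, 197, 1424]);


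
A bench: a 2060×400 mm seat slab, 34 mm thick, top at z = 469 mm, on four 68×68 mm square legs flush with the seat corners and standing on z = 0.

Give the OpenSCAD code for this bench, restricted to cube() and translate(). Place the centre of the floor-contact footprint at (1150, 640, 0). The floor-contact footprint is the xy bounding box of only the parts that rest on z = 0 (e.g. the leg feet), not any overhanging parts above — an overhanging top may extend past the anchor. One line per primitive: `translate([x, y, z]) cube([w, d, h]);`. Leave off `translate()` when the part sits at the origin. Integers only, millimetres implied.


// leg_h = 469 − 34 = 435
translate([120, 440, 435]) cube([2060, 400, 34]);
translate([120, 440, 0]) cube([68, 68, 435]);
translate([120, 772, 0]) cube([68, 68, 435]);
translate([2112, 440, 0]) cube([68, 68, 435]);
translate([2112, 772, 0]) cube([68, 68, 435]);


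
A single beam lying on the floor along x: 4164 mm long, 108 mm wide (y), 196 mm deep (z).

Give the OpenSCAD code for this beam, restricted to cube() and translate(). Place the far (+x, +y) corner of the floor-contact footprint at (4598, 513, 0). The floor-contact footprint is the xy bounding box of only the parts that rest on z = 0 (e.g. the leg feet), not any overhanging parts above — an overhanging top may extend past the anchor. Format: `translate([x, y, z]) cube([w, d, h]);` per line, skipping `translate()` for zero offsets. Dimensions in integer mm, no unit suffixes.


translate([434, 405, 0]) cube([4164, 108, 196]);


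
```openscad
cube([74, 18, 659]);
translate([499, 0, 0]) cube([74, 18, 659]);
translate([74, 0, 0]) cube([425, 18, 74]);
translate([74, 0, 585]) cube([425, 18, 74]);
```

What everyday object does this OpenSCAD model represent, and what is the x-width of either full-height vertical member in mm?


A picture frame. The border width is 74 mm.

Four thin pieces enclosing a rectangular opening — a picture frame. The two full-height stiles are 659 mm tall; the top rail sits at z = 585 and is 74 mm tall, so the border above the opening is 659 − 585 = 74 mm, matching the stile x-width.


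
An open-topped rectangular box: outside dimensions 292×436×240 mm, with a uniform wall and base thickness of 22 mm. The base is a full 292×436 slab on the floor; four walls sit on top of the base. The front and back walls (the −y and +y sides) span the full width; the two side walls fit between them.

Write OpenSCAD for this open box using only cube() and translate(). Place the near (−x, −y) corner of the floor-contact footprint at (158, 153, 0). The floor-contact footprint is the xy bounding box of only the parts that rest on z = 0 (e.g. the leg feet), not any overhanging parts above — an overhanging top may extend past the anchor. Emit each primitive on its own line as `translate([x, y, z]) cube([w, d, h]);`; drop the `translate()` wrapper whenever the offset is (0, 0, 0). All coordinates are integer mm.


translate([158, 153, 0]) cube([292, 436, 22]);
translate([158, 153, 22]) cube([292, 22, 218]);
translate([158, 567, 22]) cube([292, 22, 218]);
translate([158, 175, 22]) cube([22, 392, 218]);
translate([428, 175, 22]) cube([22, 392, 218]);


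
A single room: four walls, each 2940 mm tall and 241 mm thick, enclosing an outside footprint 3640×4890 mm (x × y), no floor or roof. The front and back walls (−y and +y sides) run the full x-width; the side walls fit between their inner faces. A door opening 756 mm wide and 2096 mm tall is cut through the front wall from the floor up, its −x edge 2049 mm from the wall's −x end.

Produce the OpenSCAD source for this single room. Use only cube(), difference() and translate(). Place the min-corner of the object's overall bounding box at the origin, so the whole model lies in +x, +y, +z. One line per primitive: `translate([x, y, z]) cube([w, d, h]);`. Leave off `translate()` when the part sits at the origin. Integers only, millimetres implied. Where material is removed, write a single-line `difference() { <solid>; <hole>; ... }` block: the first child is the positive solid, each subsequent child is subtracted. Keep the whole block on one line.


difference() { cube([3640, 241, 2940]); translate([2049, 0, 0]) cube([756, 241, 2096]); }
translate([0, 4649, 0]) cube([3640, 241, 2940]);
translate([0, 241, 0]) cube([241, 4408, 2940]);
translate([3399, 241, 0]) cube([241, 4408, 2940]);


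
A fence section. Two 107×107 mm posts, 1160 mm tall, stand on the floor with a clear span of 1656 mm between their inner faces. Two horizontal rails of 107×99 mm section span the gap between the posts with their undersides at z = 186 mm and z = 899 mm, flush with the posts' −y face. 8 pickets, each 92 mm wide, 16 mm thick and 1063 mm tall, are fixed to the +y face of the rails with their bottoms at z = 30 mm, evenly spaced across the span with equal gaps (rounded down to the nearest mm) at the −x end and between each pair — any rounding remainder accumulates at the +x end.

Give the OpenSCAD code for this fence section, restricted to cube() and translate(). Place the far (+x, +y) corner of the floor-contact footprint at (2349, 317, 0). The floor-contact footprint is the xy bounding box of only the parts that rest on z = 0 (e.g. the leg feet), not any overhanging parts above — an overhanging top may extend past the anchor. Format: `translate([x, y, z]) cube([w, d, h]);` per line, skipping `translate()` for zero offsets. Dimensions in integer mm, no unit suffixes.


translate([479, 210, 0]) cube([107, 107, 1160]);
translate([2242, 210, 0]) cube([107, 107, 1160]);
translate([586, 210, 186]) cube([1656, 107, 99]);
translate([586, 210, 899]) cube([1656, 107, 99]);
translate([688, 317, 30]) cube([92, 16, 1063]);
translate([882, 317, 30]) cube([92, 16, 1063]);
translate([1076, 317, 30]) cube([92, 16, 1063]);
translate([1270, 317, 30]) cube([92, 16, 1063]);
translate([1464, 317, 30]) cube([92, 16, 1063]);
translate([1658, 317, 30]) cube([92, 16, 1063]);
translate([1852, 317, 30]) cube([92, 16, 1063]);
translate([2046, 317, 30]) cube([92, 16, 1063]);


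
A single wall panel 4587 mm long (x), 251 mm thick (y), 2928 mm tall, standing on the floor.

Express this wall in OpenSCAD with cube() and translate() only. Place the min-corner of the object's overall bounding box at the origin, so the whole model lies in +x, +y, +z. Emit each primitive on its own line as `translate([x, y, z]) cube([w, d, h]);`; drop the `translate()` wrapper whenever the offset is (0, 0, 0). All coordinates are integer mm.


cube([4587, 251, 2928]);


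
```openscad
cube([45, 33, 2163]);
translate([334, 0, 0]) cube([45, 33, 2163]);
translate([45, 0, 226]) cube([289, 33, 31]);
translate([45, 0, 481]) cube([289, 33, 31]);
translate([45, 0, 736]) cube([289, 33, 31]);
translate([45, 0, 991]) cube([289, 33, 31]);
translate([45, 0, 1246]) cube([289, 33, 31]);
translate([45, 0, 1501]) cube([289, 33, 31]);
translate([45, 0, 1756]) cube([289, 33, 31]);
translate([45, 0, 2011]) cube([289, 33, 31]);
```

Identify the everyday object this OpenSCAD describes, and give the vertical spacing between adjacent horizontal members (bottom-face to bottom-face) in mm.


A ladder. The rung spacing is 255 mm.

Two tall 45×33 posts with 8 short bars between them — a ladder. Adjacent rungs sit at z = 226 and z = 481, so the spacing is 481 − 226 = 255 mm.


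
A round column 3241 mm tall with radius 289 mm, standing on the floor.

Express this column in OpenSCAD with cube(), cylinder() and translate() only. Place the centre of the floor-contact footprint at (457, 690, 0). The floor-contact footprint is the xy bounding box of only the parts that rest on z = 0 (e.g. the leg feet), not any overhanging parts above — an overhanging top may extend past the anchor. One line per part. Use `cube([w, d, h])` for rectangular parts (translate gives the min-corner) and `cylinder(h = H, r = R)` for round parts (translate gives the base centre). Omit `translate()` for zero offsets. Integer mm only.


translate([457, 690, 0]) cylinder(h = 3241, r = 289);


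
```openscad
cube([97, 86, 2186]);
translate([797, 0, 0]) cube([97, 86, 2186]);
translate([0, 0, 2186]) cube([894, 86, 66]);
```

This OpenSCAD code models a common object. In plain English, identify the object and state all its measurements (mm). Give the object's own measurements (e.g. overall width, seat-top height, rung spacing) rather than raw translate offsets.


A door frame. The clear opening is 700 mm wide and 2186 mm high. Two 97 mm wide jambs, 86 mm deep, stand either side of the opening from the floor to the top of the opening. A 66 mm thick head sits across the top of both jambs, spanning the full outside width of the frame.


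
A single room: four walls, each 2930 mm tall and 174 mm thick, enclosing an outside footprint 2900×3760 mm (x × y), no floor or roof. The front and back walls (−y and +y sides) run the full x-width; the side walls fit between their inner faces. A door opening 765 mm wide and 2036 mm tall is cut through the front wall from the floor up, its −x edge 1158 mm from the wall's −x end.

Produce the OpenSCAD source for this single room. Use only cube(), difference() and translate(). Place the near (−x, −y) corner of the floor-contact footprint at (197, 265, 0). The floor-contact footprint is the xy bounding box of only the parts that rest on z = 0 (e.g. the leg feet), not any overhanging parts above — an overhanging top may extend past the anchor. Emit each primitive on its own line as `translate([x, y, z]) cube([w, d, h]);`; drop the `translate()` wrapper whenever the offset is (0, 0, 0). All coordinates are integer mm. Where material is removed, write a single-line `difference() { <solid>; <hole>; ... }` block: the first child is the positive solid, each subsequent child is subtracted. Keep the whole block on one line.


difference() { translate([197, 265, 0]) cube([2900, 174, 2930]); translate([1355, 265, 0]) cube([765, 174, 2036]); }
translate([197, 3851, 0]) cube([2900, 174, 2930]);
translate([197, 439, 0]) cube([174, 3412, 2930]);
translate([2923, 439, 0]) cube([174, 3412, 2930]);


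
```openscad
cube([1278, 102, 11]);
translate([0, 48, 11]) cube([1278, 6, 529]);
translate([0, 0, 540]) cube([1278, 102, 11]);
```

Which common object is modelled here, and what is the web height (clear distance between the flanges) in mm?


An I-beam. The web height is 529 mm.

Two wide flanges with a thin centred web — an I-beam. Overall 551 mm minus two 11 mm flanges gives a web of 551 − 2·11 = 529 mm.


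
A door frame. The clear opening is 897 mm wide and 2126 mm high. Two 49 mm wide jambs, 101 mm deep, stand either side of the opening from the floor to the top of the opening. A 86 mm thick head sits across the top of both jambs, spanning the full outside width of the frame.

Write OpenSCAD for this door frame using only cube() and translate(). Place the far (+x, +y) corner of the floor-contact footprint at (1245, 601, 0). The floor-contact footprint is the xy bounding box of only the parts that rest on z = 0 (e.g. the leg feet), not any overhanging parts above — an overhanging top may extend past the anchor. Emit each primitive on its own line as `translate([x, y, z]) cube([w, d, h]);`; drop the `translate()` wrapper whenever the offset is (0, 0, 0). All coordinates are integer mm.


translate([250, 500, 0]) cube([49, 101, 2126]);
translate([1196, 500, 0]) cube([49, 101, 2126]);
translate([250, 500, 2126]) cube([995, 101, 86]);


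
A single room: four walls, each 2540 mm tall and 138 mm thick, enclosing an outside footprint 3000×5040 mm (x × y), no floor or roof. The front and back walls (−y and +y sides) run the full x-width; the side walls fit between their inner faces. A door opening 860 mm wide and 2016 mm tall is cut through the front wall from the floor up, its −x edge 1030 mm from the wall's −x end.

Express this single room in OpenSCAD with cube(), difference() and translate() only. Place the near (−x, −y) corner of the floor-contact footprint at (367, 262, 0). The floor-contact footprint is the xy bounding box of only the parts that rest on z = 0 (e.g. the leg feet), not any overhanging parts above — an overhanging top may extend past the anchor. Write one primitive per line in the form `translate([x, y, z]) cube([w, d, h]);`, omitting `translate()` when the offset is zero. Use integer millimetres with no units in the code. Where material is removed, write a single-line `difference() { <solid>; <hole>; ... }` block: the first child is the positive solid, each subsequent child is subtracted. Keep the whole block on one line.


difference() { translate([367, 262, 0]) cube([3000, 138, 2540]); translate([1397, 262, 0]) cube([860, 138, 2016]); }
translate([367, 5164, 0]) cube([3000, 138, 2540]);
translate([367, 400, 0]) cube([138, 4764, 2540]);
translate([3229, 400, 0]) cube([138, 4764, 2540]);


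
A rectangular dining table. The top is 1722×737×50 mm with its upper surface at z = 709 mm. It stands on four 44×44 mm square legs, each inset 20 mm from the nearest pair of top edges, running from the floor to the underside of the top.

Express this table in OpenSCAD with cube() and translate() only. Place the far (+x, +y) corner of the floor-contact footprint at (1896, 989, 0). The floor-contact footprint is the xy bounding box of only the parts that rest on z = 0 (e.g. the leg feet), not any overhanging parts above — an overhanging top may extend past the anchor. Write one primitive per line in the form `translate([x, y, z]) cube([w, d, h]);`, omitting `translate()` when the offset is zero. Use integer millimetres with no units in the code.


// leg_h = 709 - 50 = 659
translate([194, 272, 659]) cube([1722, 737, 50]);
translate([214, 292, 0]) cube([44, 44, 659]);
translate([1852, 292, 0]) cube([44, 44, 659]);
translate([214, 945, 0]) cube([44, 44, 659]);
translate([1852, 945, 0]) cube([44, 44, 659]);


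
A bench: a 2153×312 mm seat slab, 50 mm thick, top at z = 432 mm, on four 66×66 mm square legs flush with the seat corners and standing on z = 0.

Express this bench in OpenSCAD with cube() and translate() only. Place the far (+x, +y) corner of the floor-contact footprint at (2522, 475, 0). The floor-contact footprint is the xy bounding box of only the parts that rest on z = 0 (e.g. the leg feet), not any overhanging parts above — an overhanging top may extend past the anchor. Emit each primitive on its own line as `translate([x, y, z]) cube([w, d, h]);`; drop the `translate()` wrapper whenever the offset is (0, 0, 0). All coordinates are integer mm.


translate([369, 163, 382]) cube([2153, 312, 50]);
translate([369, 163, 0]) cube([66, 66, 382]);
translate([369, 409, 0]) cube([66, 66, 382]);
translate([2456, 163, 0]) cube([66, 66, 382]);
translate([2456, 409, 0]) cube([66, 66, 382]);


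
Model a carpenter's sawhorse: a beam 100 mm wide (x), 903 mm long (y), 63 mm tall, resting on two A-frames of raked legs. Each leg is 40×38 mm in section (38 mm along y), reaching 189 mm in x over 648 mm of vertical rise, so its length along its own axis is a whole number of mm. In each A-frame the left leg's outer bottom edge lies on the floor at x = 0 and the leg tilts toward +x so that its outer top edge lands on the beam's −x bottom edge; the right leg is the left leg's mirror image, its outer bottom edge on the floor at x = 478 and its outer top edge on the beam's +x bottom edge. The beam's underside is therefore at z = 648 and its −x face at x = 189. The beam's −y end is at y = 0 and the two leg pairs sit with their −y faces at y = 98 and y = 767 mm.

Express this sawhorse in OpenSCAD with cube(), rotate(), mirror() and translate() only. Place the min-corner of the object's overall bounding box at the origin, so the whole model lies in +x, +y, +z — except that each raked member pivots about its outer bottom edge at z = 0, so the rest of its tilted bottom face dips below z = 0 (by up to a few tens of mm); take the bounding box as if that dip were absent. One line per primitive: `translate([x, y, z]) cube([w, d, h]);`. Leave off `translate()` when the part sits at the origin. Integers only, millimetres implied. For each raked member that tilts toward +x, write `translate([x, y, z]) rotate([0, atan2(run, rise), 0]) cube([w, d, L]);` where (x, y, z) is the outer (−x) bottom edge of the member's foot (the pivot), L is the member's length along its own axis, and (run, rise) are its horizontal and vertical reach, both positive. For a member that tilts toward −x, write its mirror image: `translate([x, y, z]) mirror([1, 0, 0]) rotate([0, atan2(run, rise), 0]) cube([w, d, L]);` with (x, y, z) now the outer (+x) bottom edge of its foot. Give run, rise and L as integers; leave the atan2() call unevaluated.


translate([189, 0, 648]) cube([100, 903, 63]);
translate([0, 98, 0]) rotate([0, atan2(189, 648), 0]) cube([40, 38, 675]);
translate([478, 98, 0]) mirror([1, 0, 0]) rotate([0, atan2(189, 648), 0]) cube([40, 38, 675]);
translate([0, 767, 0]) rotate([0, atan2(189, 648), 0]) cube([40, 38, 675]);
translate([478, 767, 0]) mirror([1, 0, 0]) rotate([0, atan2(189, 648), 0]) cube([40, 38, 675]);


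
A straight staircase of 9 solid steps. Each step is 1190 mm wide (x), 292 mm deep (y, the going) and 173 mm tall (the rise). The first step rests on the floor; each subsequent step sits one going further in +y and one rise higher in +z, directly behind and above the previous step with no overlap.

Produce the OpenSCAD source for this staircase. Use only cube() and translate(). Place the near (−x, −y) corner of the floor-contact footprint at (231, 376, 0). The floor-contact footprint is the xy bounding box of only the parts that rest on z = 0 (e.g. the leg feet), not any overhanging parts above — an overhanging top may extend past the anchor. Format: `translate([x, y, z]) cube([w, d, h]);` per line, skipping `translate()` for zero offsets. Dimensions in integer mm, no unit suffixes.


translate([231, 376, 0]) cube([1190, 292, 173]);
translate([231, 668, 173]) cube([1190, 292, 173]);
translate([231, 960, 346]) cube([1190, 292, 173]);
translate([231, 1252, 519]) cube([1190, 292, 173]);
translate([231, 1544, 692]) cube([1190, 292, 173]);
translate([231, 1836, 865]) cube([1190, 292, 173]);
translate([231, 2128, 1038]) cube([1190, 292, 173]);
translate([231, 2420, 1211]) cube([1190, 292, 173]);
translate([231, 2712, 1384]) cube([1190, 292, 173]);


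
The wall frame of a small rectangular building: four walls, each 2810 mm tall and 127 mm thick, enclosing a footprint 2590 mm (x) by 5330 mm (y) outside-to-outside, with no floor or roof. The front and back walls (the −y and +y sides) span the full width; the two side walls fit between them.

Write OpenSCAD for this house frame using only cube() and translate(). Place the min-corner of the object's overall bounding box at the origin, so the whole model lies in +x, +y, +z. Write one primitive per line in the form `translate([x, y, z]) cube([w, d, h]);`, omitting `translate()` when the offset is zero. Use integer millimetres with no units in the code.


cube([2590, 127, 2810]);
translate([0, 5203, 0]) cube([2590, 127, 2810]);
translate([0, 127, 0]) cube([127, 5076, 2810]);
translate([2463, 127, 0]) cube([127, 5076, 2810]);


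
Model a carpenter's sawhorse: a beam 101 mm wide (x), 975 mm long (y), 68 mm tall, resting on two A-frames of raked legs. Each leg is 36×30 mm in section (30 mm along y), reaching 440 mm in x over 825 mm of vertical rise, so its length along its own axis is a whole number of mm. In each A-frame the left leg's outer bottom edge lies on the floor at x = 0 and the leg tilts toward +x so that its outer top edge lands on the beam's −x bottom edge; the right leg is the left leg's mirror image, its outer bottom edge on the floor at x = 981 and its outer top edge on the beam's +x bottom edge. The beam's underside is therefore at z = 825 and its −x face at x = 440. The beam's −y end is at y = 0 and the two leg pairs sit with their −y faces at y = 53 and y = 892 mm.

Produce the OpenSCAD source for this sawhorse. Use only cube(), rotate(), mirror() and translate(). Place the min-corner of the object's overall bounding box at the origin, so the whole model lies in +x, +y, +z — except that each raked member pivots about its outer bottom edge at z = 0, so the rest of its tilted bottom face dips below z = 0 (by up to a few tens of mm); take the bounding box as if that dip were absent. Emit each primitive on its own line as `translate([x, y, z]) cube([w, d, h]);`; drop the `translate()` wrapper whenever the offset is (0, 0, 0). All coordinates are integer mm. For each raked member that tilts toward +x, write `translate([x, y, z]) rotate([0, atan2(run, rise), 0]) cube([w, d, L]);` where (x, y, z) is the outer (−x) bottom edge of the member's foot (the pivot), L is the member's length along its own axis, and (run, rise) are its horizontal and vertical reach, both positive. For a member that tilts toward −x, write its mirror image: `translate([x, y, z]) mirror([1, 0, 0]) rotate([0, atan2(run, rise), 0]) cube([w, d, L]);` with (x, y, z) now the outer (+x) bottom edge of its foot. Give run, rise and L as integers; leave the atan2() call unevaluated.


translate([440, 0, 825]) cube([101, 975, 68]);
translate([0, 53, 0]) rotate([0, atan2(440, 825), 0]) cube([36, 30, 935]);
translate([981, 53, 0]) mirror([1, 0, 0]) rotate([0, atan2(440, 825), 0]) cube([36, 30, 935]);
translate([0, 892, 0]) rotate([0, atan2(440, 825), 0]) cube([36, 30, 935]);
translate([981, 892, 0]) mirror([1, 0, 0]) rotate([0, atan2(440, 825), 0]) cube([36, 30, 935]);


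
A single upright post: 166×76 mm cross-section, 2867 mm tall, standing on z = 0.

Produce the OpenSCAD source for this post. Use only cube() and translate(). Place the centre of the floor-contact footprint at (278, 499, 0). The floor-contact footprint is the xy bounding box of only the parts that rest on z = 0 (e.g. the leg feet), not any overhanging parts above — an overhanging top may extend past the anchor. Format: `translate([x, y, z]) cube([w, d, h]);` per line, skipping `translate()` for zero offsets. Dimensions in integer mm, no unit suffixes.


translate([195, 461, 0]) cube([166, 76, 2867]);


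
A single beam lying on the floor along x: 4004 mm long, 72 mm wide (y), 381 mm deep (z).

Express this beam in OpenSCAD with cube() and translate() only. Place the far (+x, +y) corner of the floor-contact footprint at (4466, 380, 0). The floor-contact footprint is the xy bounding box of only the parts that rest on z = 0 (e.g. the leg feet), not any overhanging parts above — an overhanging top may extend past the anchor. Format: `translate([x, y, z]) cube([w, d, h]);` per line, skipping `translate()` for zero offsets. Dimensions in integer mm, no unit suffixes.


translate([462, 308, 0]) cube([4004, 72, 381]);


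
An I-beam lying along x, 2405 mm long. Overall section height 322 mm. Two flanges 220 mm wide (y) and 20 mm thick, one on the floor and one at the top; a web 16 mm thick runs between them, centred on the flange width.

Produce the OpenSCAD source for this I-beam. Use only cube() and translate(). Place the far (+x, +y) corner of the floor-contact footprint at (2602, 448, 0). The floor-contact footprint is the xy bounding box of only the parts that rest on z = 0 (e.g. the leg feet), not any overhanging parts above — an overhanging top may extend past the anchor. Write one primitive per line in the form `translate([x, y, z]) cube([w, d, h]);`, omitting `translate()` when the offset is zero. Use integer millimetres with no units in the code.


translate([197, 228, 0]) cube([2405, 220, 20]);
translate([197, 330, 20]) cube([2405, 16, 282]);
translate([197, 228, 302]) cube([2405, 220, 20]);


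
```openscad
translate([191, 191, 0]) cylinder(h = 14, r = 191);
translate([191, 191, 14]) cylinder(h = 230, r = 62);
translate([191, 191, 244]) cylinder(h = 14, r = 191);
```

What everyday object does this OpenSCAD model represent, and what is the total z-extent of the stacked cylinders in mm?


A spool. The overall height is 258 mm.

Three coaxial cylinders, large–small–large — a spool. Two 14 mm flanges and a 230 mm core give 14 + 230 + 14 = 258 mm.
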